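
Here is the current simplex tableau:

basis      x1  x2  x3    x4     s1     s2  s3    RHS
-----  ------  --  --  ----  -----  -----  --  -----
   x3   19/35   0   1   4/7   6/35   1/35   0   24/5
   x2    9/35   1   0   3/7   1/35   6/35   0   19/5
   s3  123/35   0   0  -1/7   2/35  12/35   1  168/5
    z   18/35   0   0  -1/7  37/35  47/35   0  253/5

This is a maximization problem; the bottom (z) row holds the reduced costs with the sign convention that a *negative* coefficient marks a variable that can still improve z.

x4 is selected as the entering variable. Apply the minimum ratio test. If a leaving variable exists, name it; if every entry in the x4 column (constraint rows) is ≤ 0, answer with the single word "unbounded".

Ratios: row 1 (x3): (24/5)/(4/7) = 42/5; row 2 (x2): (19/5)/(3/7) = 133/15; row 3 (s3): entry -1/7 ≤ 0, skip.
Minimum ratio is in the x3 row, so x3 leaves.

x3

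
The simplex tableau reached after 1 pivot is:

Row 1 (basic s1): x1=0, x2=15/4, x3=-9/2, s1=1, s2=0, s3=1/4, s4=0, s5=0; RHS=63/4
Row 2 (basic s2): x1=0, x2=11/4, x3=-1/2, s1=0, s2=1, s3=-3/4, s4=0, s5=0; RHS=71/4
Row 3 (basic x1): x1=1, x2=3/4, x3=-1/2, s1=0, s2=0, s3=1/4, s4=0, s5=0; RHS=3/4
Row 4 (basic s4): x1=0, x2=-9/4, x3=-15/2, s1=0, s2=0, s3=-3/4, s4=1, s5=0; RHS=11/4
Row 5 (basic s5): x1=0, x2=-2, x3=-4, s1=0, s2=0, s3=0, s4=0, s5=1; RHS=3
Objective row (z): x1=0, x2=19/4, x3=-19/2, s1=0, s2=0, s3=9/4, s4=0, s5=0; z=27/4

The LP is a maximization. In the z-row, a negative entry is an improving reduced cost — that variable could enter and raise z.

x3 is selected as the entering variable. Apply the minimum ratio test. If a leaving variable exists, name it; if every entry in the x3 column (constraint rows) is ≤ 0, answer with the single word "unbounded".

unbounded

x3-column entries: row 1: -9/2, row 2: -1/2, row 3: -1/2, row 4: -15/2, row 5: -4. All ≤ 0, so x3 can increase without bound; the LP is unbounded in this direction.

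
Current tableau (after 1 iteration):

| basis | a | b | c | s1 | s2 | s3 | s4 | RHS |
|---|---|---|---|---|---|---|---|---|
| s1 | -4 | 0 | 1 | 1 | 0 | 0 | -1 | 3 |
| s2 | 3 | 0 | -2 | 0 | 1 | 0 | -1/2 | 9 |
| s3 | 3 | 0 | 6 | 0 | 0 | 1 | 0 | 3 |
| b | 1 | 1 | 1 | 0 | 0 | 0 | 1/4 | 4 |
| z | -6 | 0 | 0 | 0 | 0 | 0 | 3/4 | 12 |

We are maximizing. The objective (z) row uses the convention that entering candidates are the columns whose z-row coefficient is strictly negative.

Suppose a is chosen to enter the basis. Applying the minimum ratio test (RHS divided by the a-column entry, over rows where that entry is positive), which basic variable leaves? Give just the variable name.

Ratios: row 1 (s1): entry -4 ≤ 0, skip; row 2 (s2): 9/3 = 3; row 3 (s3): 3/3 = 1; row 4 (b): 4/1 = 4.
Minimum ratio 1 is in the s3 row, so s3 leaves.

s3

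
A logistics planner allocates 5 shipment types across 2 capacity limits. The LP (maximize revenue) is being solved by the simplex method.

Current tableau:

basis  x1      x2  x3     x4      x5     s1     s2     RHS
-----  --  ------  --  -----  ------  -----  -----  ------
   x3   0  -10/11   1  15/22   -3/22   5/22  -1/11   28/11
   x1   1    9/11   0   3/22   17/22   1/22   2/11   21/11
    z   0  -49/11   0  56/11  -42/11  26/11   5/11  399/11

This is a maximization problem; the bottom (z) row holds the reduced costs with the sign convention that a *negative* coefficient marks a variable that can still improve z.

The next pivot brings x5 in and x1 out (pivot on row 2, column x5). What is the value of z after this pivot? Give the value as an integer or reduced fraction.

777/17

Minimum ratio for x5: (21/11)/(17/22) = 42/17.
z changes by −(z-row coeff of x5)·ratio = −(-42/11)·(42/17) = 1764/187.
New z = 399/11 + (1764/187) = 777/17.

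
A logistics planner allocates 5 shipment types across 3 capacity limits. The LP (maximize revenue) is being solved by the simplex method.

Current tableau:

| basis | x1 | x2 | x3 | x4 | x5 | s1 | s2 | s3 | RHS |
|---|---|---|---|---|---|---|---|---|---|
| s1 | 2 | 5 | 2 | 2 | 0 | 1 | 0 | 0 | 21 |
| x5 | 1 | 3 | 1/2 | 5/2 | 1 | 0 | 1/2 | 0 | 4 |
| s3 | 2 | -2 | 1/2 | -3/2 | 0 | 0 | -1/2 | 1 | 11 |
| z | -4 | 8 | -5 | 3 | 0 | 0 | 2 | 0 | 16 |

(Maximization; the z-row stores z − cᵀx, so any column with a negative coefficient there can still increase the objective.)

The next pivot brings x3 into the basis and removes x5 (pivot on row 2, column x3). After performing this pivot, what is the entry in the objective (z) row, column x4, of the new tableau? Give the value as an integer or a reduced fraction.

28

Pivot element is row 2, column x3: 1/2.
Normalize row 2: new (row 2, x4) = (5/2)/(1/2) = 5.
z-row ← z-row − (-5)·(new row 2): 3 − (-5)·5 = 28.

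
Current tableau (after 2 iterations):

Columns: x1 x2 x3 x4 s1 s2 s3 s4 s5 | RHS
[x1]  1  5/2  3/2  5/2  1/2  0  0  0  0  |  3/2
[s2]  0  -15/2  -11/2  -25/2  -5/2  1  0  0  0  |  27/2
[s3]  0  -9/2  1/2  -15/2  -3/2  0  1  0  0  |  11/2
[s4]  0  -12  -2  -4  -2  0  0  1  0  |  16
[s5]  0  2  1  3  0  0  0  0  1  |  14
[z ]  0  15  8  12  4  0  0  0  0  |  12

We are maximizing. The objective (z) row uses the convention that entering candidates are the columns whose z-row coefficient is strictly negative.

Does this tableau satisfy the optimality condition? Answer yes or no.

yes

No objective-row coefficient is strictly negative, so no entering variable exists; the tableau is optimal.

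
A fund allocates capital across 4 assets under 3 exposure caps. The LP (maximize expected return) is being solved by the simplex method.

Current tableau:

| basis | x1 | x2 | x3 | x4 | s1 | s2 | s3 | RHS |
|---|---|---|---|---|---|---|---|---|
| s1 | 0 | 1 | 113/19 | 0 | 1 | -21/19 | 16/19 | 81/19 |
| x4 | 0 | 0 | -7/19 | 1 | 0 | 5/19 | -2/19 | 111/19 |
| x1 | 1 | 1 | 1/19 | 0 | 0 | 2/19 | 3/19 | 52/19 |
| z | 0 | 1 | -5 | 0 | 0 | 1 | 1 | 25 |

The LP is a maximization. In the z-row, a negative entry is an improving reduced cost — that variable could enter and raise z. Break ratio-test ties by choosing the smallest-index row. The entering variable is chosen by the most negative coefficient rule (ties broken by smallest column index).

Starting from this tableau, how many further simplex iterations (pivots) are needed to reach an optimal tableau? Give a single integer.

1

pivot: x3 in, s1 out → z = 3230/113
No improving column remains; optimal.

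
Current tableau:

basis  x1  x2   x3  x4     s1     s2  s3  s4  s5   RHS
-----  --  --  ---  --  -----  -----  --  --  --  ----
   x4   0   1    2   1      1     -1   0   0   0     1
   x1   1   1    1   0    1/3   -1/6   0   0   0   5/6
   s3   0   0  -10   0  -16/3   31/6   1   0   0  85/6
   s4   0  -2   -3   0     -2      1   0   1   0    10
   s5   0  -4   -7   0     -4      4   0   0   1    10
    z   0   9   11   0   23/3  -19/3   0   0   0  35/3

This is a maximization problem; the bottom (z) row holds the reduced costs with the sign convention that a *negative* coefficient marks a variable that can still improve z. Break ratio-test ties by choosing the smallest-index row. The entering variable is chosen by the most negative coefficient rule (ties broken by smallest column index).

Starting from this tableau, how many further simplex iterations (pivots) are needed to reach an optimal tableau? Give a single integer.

pivot: s2 in, s5 out → z = 55/2
pivot: x3 in, x1 out → z = 470/17
No improving column remains; optimal.

2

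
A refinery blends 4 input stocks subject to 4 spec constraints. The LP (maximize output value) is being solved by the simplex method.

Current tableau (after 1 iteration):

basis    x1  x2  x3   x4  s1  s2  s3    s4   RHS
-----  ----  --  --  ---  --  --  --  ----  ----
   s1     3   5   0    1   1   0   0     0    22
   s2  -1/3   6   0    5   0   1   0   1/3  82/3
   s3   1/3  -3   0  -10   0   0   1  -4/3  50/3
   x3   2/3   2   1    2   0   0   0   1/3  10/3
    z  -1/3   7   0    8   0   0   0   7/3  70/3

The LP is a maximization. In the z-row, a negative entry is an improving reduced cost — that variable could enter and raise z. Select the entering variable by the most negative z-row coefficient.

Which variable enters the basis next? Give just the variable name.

x1

Objective-row coefficients: x1: -1/3, x2: 7, x3: 0, x4: 8, s1: 0, s2: 0, s3: 0, s4: 7/3.
The most negative is -1/3 in column x1, so x1 enters.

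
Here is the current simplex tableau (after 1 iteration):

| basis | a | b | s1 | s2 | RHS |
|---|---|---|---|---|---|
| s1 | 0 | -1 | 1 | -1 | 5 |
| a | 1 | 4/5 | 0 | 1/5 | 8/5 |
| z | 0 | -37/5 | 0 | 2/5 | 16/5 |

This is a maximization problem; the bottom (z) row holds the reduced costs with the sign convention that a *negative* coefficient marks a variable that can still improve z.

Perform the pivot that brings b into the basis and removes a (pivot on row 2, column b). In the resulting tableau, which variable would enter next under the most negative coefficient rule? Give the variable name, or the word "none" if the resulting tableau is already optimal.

none

Pivot element 4/5. New z-row = old z-row − (-37/5)·(row 2/(4/5)).
Updated z-row coefficients: a: 37/4, b: 0, s1: 0, s2: 9/4.
No coefficient is strictly negative; the tableau after this pivot is optimal.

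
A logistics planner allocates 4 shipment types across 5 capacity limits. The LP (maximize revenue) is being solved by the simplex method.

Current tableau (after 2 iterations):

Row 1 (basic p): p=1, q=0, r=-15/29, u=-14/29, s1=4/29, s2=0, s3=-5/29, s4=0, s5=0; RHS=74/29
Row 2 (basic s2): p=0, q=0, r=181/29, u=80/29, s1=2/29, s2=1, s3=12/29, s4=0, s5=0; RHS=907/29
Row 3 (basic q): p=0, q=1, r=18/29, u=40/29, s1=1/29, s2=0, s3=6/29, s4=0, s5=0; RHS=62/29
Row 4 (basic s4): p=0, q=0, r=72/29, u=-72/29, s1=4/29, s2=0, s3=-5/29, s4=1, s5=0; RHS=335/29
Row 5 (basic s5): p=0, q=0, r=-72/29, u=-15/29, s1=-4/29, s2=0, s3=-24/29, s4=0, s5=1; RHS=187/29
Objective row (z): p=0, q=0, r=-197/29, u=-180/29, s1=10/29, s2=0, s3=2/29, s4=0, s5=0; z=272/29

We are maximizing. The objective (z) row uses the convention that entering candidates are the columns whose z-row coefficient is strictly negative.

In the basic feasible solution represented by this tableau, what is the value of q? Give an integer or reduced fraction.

62/29

q is basic (row 3); its value is the RHS of that row: 62/29.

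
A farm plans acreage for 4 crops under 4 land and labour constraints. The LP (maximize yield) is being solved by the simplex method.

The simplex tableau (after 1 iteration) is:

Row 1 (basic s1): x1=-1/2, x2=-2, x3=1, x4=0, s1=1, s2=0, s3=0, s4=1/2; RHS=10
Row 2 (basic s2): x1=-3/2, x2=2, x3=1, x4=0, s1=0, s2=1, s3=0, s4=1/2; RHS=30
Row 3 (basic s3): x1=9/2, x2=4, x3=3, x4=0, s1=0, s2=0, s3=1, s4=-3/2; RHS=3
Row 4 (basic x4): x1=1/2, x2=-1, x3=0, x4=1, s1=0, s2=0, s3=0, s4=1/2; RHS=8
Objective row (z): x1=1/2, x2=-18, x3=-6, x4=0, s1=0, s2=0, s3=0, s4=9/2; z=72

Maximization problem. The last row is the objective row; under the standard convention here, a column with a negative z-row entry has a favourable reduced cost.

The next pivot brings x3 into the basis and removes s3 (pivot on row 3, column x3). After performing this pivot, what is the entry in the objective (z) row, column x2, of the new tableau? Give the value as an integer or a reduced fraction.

Pivot element is row 3, column x3: 3.
Normalize row 3: new (row 3, x2) = 4/3 = 4/3.
z-row ← z-row − (-6)·(new row 3): -18 − (-6)·(4/3) = -10.

-10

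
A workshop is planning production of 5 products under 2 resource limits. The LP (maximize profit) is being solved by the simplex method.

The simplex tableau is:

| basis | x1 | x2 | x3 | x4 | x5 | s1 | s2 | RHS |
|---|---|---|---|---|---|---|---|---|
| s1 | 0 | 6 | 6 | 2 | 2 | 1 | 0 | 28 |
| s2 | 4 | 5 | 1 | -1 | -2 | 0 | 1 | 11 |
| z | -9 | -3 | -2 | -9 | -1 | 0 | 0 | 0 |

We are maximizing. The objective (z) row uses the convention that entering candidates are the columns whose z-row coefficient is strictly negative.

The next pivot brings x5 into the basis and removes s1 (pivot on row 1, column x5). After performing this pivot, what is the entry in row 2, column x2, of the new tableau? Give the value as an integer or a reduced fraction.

11

Pivot element is row 1, column x5: 2.
Normalize row 1: new (row 1, x2) = 6/2 = 3.
row 2 ← row 2 − (-2)·(new row 1): 5 − (-2)·3 = 11.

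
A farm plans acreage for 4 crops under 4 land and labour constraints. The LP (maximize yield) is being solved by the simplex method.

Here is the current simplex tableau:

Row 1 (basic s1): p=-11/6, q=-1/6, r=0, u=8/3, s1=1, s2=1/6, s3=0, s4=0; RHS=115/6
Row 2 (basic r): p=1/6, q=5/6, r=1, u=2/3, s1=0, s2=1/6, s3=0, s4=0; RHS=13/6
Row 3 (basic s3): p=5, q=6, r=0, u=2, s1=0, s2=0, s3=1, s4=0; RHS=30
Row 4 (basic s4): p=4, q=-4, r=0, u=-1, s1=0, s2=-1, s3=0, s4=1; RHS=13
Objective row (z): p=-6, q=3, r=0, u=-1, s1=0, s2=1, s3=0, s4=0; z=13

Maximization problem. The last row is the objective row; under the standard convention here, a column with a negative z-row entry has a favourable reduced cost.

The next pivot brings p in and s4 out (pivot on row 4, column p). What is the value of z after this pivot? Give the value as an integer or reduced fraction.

65/2

Minimum ratio for p: 13/4 = 13/4.
z changes by −(z-row coeff of p)·ratio = −(-6)·(13/4) = 39/2.
New z = 13 + (39/2) = 65/2.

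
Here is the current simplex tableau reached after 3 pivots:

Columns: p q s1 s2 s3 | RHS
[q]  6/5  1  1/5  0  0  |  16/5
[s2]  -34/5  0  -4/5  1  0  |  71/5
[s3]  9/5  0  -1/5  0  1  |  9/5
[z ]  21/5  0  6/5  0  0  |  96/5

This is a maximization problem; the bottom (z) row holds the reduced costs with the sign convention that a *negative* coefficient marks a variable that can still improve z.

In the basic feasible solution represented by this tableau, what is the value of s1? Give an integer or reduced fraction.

0

s1 is nonbasic (not in the basis column), so its value in the current BFS is 0.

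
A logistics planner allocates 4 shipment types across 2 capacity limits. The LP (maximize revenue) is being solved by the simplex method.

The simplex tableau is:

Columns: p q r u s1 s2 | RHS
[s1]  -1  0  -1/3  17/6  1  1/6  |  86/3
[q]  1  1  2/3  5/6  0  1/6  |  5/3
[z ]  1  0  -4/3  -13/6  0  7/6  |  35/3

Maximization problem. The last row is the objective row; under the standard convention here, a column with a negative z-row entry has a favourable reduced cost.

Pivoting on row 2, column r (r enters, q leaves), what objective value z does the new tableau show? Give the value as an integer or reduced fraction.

15

Minimum ratio for r: (5/3)/(2/3) = 5/2.
z changes by −(z-row coeff of r)·ratio = −(-4/3)·(5/2) = 10/3.
New z = 35/3 + (10/3) = 15.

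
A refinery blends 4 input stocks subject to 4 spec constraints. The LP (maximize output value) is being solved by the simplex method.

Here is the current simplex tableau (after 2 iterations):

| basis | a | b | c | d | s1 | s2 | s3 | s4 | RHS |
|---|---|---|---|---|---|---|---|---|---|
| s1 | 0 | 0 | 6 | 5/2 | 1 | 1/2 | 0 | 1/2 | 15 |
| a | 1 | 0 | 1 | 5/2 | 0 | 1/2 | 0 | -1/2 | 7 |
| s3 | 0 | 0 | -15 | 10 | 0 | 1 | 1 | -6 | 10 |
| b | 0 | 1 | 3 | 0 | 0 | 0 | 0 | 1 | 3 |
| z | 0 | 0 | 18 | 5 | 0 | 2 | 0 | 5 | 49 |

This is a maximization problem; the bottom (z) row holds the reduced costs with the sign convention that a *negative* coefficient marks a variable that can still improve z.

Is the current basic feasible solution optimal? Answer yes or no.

yes

No objective-row coefficient is strictly negative, so no entering variable exists; the tableau is optimal.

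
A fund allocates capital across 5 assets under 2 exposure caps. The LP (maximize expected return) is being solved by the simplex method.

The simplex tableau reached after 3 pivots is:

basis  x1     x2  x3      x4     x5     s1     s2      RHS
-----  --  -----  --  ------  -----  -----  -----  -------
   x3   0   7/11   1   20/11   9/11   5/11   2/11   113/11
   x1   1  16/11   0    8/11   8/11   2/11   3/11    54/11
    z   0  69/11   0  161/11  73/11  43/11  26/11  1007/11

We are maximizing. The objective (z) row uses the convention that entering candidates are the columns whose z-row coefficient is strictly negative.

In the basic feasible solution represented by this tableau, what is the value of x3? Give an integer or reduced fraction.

x3 is basic (row 1); its value is the RHS of that row: 113/11.

113/11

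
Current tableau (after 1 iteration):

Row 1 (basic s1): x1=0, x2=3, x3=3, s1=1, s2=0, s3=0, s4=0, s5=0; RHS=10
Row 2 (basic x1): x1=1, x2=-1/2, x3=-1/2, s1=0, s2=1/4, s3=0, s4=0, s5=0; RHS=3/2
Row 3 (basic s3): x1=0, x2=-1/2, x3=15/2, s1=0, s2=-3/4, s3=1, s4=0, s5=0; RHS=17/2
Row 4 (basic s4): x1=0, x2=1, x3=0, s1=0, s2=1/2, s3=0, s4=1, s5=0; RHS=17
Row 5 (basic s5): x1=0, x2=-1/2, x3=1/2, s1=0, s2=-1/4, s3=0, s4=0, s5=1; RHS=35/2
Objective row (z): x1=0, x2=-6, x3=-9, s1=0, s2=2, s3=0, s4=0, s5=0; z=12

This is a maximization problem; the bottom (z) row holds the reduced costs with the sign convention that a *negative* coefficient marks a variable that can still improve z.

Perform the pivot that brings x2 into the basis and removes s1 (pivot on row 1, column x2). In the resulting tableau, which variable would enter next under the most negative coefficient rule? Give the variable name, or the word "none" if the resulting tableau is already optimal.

x3

Pivot element 3. New z-row = old z-row − (-6)·(row 1/3).
Updated z-row coefficients: x1: 0, x2: 0, x3: -3, s1: 2, s2: 2, s3: 0, s4: 0, s5: 0.
The most negative is -3 in column x3, so x3 would enter next.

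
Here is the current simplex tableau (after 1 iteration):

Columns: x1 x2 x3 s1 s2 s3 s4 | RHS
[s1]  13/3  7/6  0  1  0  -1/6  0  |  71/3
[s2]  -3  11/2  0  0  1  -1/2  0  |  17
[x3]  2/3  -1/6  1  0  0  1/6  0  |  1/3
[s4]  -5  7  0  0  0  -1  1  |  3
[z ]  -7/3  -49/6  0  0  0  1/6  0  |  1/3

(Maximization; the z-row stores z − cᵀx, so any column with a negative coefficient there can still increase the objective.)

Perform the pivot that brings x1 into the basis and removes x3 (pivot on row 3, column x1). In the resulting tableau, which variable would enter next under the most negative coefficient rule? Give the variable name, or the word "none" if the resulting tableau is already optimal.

x2

Pivot element 2/3. New z-row = old z-row − (-7/3)·(row 3/(2/3)).
Updated z-row coefficients: x1: 0, x2: -35/4, x3: 7/2, s1: 0, s2: 0, s3: 3/4, s4: 0.
The most negative is -35/4 in column x2, so x2 would enter next.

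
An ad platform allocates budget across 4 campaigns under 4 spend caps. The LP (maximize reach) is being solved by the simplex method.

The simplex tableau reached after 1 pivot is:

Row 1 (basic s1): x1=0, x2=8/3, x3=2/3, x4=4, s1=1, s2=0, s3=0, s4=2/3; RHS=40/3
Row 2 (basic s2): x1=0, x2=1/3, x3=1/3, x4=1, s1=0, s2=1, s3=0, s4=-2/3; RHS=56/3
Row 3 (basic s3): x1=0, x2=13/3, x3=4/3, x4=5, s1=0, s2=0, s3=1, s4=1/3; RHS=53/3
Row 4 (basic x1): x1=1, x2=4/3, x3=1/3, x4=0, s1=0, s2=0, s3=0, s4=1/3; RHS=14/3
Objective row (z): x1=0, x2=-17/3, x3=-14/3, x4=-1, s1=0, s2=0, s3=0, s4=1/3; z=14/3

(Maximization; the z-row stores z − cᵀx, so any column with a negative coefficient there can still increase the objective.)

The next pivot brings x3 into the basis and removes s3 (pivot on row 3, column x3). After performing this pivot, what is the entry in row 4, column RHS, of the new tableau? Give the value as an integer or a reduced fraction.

1/4

Pivot element is row 3, column x3: 4/3.
Normalize row 3: new (row 3, RHS) = (53/3)/(4/3) = 53/4.
row 4 ← row 4 − (1/3)·(new row 3): 14/3 − (1/3)·(53/4) = 1/4.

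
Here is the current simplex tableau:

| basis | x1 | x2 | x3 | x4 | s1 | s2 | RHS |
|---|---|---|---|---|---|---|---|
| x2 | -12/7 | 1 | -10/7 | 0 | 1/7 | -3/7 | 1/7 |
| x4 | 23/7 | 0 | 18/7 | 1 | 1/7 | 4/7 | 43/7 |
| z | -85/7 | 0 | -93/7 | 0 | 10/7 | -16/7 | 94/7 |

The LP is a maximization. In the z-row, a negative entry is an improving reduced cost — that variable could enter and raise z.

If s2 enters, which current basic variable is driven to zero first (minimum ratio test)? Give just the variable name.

x4

Ratios: row 1 (x2): entry -3/7 ≤ 0, skip; row 2 (x4): (43/7)/(4/7) = 43/4.
Minimum ratio 43/4 is in the x4 row, so x4 leaves.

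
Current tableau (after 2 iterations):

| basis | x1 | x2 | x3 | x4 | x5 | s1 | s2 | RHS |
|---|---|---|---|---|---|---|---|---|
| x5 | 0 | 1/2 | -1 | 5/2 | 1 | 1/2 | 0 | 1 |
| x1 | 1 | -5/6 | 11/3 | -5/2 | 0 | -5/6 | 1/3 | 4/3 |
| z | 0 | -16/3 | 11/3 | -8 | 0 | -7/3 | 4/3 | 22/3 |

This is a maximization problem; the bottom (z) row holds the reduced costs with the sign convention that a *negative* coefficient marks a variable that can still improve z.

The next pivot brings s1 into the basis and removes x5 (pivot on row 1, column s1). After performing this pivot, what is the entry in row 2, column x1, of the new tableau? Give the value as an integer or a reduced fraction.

1

Pivot element is row 1, column s1: 1/2.
Normalize row 1: new (row 1, x1) = 0/(1/2) = 0.
row 2 ← row 2 − (-5/6)·(new row 1): 1 − (-5/6)·0 = 1.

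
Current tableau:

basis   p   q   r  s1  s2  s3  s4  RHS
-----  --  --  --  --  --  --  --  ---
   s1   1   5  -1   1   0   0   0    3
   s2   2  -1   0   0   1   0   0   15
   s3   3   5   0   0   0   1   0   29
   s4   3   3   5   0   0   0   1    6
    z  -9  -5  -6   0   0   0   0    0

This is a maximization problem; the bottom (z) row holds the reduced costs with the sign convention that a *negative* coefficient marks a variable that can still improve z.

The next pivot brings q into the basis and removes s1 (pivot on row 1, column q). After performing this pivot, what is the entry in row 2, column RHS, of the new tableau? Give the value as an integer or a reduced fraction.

Pivot element is row 1, column q: 5.
Normalize row 1: new (row 1, RHS) = 3/5 = 3/5.
row 2 ← row 2 − (-1)·(new row 1): 15 − (-1)·(3/5) = 78/5.

78/5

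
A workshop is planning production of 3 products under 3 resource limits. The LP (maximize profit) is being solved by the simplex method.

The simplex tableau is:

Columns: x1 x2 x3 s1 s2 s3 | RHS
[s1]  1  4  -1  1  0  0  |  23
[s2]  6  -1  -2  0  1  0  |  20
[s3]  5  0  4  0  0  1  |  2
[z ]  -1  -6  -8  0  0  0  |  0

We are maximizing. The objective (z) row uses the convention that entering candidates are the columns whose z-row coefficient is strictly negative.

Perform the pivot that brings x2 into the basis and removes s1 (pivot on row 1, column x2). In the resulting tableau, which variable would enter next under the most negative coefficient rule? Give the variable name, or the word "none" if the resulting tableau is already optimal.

Pivot element 4. New z-row = old z-row − (-6)·(row 1/4).
Updated z-row coefficients: x1: 1/2, x2: 0, x3: -19/2, s1: 3/2, s2: 0, s3: 0.
The most negative is -19/2 in column x3, so x3 would enter next.

x3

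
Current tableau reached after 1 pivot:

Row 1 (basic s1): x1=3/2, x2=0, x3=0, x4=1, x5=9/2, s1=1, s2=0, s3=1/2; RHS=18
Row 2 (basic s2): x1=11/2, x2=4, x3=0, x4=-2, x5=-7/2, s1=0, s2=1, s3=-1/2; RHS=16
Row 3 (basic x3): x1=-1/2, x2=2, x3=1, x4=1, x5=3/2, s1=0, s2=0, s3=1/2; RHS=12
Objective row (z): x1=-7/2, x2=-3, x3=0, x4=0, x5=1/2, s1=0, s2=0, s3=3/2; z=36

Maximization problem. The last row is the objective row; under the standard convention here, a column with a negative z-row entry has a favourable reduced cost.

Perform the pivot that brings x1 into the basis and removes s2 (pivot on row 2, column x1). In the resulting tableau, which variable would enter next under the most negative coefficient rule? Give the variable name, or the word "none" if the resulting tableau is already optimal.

Pivot element 11/2. New z-row = old z-row − (-7/2)·(row 2/(11/2)).
Updated z-row coefficients: x1: 0, x2: -5/11, x3: 0, x4: -14/11, x5: -19/11, s1: 0, s2: 7/11, s3: 13/11.
The most negative is -19/11 in column x5, so x5 would enter next.

x5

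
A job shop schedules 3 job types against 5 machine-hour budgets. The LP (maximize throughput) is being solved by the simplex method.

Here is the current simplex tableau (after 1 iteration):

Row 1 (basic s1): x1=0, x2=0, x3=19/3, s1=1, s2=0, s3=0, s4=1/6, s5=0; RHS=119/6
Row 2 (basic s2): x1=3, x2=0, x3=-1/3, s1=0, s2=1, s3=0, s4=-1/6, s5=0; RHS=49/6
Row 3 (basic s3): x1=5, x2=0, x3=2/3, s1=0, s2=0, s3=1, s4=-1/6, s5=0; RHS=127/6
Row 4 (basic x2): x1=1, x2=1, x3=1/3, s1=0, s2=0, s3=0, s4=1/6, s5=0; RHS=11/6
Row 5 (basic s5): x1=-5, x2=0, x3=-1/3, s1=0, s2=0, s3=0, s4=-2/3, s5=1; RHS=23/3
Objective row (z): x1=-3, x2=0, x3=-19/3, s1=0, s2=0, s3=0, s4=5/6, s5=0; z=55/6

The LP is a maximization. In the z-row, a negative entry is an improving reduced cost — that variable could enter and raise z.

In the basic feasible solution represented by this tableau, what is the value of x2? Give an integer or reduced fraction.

x2 is basic (row 4); its value is the RHS of that row: 11/6.

11/6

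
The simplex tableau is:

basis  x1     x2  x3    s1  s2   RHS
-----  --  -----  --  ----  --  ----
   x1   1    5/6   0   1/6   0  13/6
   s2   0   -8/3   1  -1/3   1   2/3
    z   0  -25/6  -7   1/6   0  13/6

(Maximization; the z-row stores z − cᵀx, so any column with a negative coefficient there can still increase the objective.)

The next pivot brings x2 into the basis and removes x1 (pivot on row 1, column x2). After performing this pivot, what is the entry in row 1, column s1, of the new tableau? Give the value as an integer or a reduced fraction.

1/5

Pivot element is row 1, column x2: 5/6.
Normalize row 1: new (row 1, s1) = (1/6)/(5/6) = 1/5.
Row 1 is the pivot row, so the entry is 1/5.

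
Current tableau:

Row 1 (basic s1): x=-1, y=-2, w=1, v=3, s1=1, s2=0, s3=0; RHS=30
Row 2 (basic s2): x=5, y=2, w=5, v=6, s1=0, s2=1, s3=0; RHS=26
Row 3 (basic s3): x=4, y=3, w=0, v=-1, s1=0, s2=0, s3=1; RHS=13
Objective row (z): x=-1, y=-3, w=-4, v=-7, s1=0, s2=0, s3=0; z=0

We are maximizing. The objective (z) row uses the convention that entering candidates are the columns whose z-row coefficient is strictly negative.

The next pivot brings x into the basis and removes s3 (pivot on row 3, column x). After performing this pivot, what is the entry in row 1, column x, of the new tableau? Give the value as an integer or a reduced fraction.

0

Pivot element is row 3, column x: 4.
Normalize row 3: new (row 3, x) = 4/4 = 1.
row 1 ← row 1 − (-1)·(new row 3): -1 − (-1)·1 = 0.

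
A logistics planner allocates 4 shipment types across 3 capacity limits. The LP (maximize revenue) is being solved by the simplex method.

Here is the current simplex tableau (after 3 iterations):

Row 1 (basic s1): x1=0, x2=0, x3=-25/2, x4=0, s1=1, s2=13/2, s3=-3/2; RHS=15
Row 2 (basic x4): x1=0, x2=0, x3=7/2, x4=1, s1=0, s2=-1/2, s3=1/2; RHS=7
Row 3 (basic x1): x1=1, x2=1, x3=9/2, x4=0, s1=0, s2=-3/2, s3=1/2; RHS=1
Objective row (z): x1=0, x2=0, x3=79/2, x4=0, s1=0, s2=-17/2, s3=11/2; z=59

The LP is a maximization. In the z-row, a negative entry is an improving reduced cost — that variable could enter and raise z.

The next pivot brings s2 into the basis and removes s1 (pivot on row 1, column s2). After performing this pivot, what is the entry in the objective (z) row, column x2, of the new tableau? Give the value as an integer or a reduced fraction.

Pivot element is row 1, column s2: 13/2.
Normalize row 1: new (row 1, x2) = 0/(13/2) = 0.
z-row ← z-row − (-17/2)·(new row 1): 0 − (-17/2)·0 = 0.

0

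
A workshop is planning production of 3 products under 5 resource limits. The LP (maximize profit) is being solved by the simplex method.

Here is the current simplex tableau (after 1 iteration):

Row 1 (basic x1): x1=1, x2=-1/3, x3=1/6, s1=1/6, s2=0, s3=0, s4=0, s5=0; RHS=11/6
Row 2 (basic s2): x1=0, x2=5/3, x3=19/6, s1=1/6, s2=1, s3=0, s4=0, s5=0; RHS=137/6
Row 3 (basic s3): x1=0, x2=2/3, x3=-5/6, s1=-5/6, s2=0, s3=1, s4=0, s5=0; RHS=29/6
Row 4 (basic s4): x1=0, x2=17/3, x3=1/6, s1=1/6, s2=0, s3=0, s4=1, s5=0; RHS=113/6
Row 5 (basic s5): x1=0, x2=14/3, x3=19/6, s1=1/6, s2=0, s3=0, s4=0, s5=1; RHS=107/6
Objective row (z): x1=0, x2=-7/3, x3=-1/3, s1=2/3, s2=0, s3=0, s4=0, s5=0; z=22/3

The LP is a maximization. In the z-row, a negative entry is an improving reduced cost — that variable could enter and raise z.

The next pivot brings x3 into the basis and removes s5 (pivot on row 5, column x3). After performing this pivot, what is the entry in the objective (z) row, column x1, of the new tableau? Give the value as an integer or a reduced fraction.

0

Pivot element is row 5, column x3: 19/6.
Normalize row 5: new (row 5, x1) = 0/(19/6) = 0.
z-row ← z-row − (-1/3)·(new row 5): 0 − (-1/3)·0 = 0.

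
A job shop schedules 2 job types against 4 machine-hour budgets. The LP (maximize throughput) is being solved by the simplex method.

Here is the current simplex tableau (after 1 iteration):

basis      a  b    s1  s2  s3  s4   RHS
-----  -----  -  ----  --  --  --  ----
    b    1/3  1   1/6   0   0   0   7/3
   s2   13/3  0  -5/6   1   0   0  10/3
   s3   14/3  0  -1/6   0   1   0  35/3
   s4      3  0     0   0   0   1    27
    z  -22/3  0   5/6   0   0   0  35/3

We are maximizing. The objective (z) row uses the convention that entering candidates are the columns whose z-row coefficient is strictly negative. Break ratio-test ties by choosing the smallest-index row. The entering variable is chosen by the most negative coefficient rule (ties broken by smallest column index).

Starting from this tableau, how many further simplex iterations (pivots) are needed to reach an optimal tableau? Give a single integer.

2

pivot: a in, s2 out → z = 225/13
pivot: s1 in, b out → z = 45/2
No improving column remains; optimal.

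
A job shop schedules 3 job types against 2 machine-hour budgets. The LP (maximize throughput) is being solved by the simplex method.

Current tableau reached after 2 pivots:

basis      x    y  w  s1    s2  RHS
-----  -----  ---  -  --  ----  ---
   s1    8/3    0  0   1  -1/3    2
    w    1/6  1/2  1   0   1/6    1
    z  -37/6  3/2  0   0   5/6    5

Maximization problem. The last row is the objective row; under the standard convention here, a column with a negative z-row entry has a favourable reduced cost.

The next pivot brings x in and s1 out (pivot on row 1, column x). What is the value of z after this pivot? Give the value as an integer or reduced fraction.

Minimum ratio for x: 2/(8/3) = 3/4.
z changes by −(z-row coeff of x)·ratio = −(-37/6)·(3/4) = 37/8.
New z = 5 + (37/8) = 77/8.

77/8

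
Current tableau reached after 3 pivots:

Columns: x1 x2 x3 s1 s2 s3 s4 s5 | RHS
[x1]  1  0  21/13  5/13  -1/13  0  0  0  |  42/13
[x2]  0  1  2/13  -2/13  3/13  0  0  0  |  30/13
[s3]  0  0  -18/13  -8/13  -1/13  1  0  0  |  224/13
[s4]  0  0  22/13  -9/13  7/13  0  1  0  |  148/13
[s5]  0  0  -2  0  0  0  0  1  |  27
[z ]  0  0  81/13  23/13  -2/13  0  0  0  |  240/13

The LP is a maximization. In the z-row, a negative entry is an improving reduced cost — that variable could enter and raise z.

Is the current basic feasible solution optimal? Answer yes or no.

no

Column s2 has objective-row coefficient -2/13, which is negative; an improving pivot exists, so not yet optimal.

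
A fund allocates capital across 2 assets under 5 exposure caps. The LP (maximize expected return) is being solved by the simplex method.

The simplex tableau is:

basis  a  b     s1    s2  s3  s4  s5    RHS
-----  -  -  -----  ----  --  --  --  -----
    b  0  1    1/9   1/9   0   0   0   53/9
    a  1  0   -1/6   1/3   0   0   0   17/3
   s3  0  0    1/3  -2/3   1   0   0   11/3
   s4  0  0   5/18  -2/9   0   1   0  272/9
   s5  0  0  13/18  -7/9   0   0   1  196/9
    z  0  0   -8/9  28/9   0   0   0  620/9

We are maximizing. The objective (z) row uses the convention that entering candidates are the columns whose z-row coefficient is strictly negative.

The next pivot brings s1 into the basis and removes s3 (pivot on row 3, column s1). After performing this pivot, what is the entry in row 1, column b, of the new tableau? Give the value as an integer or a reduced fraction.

Pivot element is row 3, column s1: 1/3.
Normalize row 3: new (row 3, b) = 0/(1/3) = 0.
row 1 ← row 1 − (1/9)·(new row 3): 1 − (1/9)·0 = 1.

1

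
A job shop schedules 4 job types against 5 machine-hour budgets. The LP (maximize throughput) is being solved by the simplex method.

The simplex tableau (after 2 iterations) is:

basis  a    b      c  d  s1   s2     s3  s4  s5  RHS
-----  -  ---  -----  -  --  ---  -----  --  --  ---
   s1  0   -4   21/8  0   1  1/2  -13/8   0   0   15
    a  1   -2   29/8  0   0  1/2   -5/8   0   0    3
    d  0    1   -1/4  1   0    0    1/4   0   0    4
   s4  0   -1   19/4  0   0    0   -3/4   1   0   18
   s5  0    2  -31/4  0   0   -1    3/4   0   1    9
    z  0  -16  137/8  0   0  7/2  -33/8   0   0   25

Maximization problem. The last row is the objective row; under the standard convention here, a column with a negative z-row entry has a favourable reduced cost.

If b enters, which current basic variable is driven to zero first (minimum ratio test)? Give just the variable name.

d

Ratios: row 1 (s1): entry -4 ≤ 0, skip; row 2 (a): entry -2 ≤ 0, skip; row 3 (d): 4/1 = 4; row 4 (s4): entry -1 ≤ 0, skip; row 5 (s5): 9/2 = 9/2.
Minimum ratio 4 is in the d row, so d leaves.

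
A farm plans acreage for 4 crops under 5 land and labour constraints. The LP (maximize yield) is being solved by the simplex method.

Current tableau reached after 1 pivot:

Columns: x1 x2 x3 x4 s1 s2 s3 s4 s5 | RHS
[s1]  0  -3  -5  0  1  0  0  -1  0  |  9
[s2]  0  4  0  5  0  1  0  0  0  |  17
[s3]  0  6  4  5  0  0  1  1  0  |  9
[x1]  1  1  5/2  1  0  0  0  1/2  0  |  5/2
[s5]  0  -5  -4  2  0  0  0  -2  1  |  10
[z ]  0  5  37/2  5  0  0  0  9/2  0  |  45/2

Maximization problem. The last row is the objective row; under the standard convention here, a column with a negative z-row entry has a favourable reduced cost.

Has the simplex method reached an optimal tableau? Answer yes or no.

yes

No objective-row coefficient is strictly negative, so no entering variable exists; the tableau is optimal.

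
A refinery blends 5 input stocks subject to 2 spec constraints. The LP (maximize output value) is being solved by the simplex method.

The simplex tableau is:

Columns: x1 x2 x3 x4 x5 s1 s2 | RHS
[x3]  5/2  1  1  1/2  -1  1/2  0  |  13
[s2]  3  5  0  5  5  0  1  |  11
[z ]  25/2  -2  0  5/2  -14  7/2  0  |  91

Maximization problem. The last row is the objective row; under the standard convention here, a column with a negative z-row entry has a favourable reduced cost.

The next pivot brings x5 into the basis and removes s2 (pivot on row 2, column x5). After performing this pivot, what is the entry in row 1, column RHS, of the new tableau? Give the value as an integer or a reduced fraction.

Pivot element is row 2, column x5: 5.
Normalize row 2: new (row 2, RHS) = 11/5 = 11/5.
row 1 ← row 1 − (-1)·(new row 2): 13 − (-1)·(11/5) = 76/5.

76/5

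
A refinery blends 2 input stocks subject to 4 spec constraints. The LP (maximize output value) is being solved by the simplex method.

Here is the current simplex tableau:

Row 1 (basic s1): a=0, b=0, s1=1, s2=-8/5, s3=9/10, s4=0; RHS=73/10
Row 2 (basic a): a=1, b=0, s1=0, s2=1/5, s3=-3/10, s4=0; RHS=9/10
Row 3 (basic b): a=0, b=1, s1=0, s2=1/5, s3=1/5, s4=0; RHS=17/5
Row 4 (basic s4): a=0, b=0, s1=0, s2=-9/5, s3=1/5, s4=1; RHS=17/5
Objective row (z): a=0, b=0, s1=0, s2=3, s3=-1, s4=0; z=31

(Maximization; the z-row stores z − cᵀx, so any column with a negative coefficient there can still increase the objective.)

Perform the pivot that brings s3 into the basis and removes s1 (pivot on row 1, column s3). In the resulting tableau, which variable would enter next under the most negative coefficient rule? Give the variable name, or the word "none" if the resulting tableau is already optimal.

Pivot element 9/10. New z-row = old z-row − (-1)·(row 1/(9/10)).
Updated z-row coefficients: a: 0, b: 0, s1: 10/9, s2: 11/9, s3: 0, s4: 0.
No coefficient is strictly negative; the tableau after this pivot is optimal.

none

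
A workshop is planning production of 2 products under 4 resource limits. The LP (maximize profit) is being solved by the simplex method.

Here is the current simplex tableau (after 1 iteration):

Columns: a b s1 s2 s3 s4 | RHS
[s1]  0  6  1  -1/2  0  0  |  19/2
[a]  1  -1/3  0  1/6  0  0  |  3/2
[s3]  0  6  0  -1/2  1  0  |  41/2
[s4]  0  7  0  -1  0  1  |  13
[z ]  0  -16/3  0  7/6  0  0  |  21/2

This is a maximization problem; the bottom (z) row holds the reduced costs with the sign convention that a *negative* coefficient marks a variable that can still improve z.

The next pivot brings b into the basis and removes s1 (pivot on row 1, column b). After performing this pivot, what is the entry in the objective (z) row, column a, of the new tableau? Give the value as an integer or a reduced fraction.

Pivot element is row 1, column b: 6.
Normalize row 1: new (row 1, a) = 0/6 = 0.
z-row ← z-row − (-16/3)·(new row 1): 0 − (-16/3)·0 = 0.

0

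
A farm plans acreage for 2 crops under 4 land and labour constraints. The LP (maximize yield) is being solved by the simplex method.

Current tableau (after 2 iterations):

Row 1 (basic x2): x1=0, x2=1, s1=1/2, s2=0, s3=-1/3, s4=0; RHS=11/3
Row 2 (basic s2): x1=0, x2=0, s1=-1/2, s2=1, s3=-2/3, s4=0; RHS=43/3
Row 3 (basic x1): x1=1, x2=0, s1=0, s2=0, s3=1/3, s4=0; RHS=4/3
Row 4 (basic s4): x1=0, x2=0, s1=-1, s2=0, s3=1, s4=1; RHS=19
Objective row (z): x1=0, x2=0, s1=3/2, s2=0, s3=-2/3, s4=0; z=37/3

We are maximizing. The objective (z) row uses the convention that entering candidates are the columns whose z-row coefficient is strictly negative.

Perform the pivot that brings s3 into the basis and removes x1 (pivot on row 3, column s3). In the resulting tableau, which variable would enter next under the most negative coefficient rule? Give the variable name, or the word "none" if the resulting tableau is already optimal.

none

Pivot element 1/3. New z-row = old z-row − (-2/3)·(row 3/(1/3)).
Updated z-row coefficients: x1: 2, x2: 0, s1: 3/2, s2: 0, s3: 0, s4: 0.
No coefficient is strictly negative; the tableau after this pivot is optimal.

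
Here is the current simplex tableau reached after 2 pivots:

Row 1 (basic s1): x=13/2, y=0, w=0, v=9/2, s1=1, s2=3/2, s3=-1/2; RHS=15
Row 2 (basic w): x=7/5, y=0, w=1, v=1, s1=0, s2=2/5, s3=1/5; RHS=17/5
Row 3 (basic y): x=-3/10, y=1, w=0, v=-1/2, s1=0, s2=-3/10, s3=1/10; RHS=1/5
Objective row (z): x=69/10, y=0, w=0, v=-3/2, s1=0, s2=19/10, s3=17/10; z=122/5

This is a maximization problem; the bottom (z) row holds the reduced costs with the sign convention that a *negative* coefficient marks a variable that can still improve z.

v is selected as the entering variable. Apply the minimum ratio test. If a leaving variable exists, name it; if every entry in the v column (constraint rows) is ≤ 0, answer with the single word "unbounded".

s1

Ratios: row 1 (s1): 15/(9/2) = 10/3; row 2 (w): (17/5)/1 = 17/5; row 3 (y): entry -1/2 ≤ 0, skip.
Minimum ratio is in the s1 row, so s1 leaves.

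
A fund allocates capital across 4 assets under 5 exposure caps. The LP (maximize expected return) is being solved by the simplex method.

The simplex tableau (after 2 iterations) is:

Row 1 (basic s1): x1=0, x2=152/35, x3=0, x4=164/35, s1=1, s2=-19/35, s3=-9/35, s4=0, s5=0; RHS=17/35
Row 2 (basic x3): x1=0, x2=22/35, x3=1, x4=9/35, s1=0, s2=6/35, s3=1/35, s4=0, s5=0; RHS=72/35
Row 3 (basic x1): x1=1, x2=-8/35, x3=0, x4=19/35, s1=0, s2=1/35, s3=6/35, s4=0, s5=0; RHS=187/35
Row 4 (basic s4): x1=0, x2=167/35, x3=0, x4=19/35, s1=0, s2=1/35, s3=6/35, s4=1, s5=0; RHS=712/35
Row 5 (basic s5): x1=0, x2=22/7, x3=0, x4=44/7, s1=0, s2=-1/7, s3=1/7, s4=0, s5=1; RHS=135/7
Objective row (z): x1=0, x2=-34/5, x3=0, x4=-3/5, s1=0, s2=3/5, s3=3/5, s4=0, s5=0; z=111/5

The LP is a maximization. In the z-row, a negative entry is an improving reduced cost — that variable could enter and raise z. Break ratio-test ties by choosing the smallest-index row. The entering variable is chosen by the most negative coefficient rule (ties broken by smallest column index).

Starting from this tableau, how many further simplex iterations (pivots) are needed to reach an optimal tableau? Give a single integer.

pivot: x2 in, s1 out → z = 1745/76
pivot: s2 in, x3 out → z = 474/19
No improving column remains; optimal.

2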